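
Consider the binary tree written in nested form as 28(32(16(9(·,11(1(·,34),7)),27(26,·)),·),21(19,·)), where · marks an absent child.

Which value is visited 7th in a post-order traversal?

27

Post-order visits the left subtree, then the right subtree, then the node.
At 28: go left to 32.
  At 32: go left to 16.
    At 16: go left to 9.
      At 9: no left child.
      At 9: go right to 11.
        At 11: go left to 1.
          At 1: no left child.
          At 1: go right to 34.
            34 is a leaf — visit 34.
          Visit 1.
        At 11: go right to 7.
          7 is a leaf — visit 7.
        Visit 11.
      Visit 9.
    At 16: go right to 27.
      At 27: go left to 26.
        26 is a leaf — visit 26.
      At 27: no right child.
      Visit 27.
    Visit 16.
  At 32: no right child.
  Visit 32.
At 28: go right to 21.
  At 21: go left to 19.
    19 is a leaf — visit 19.
  At 21: no right child.
  Visit 21.
Visit 28.
Full post-order sequence: 34, 1, 7, 11, 9, 26, 27, 16, 32, 19, 21, 28.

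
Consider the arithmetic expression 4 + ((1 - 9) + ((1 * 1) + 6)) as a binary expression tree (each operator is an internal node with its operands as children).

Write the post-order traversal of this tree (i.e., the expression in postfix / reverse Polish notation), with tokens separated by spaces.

Post-order on an expression tree gives postfix notation: for each operator, emit left operand, right operand, then the operator.

4 1 9 - 1 1 * 6 + + +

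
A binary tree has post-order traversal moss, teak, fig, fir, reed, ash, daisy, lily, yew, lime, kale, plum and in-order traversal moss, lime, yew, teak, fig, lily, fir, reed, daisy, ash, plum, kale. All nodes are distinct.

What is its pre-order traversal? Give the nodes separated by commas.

The last element of post-order is the root; it splits in-order into left and right subtrees.
Root plum: left subtree has 10 nodes {moss, lime, yew, teak, fig, lily, fir, reed, daisy, ash}, right has 1 {kale}.
  Root lime: left subtree has 1 node {moss}, right has 8 {yew, teak, fig, lily, fir, reed, daisy, ash}.
    Root yew: left subtree has 0 nodes { }, right has 7 {teak, fig, lily, fir, reed, daisy, ash}.
      Root lily: left subtree has 2 nodes {teak, fig}, right has 4 {fir, reed, daisy, ash}.
        Root fig: left subtree has 1 node {teak}, right has 0 { }.
        Root daisy: left subtree has 2 nodes {fir, reed}, right has 1 {ash}.
          Root reed: left subtree has 1 node {fir}, right has 0 { }.

plum, lime, moss, yew, lily, fig, teak, daisy, reed, fir, ash, kale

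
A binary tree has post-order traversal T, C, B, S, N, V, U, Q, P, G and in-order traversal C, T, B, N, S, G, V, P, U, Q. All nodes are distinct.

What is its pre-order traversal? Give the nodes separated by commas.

The last element of post-order is the root; it splits in-order into left and right subtrees.
Root G: left subtree has 5 nodes {C, T, B, N, S}, right has 4 {V, P, U, Q}.
  Root N: left subtree has 3 nodes {C, T, B}, right has 1 {S}.
    Root B: left subtree has 2 nodes {C, T}, right has 0 { }.
      Root C: left subtree has 0 nodes { }, right has 1 {T}.
  Root P: left subtree has 1 node {V}, right has 2 {U, Q}.
    Root Q: left subtree has 1 node {U}, right has 0 { }.

G, N, B, C, T, S, P, V, Q, U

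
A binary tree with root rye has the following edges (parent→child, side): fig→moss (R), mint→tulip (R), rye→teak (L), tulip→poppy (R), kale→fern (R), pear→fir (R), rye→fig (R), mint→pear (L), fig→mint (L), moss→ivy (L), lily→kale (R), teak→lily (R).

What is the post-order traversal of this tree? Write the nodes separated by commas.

fern, kale, lily, teak, fir, pear, poppy, tulip, mint, ivy, moss, fig, rye

Post-order visits the left subtree, then the right subtree, then the node.
At rye: go left to teak.
  At teak: no left child.
  At teak: go right to lily.
    At lily: no left child.
    At lily: go right to kale.
      At kale: no left child.
      At kale: go right to fern.
        fern is a leaf — visit fern.
      Visit kale.
    Visit lily.
  Visit teak.
At rye: go right to fig.
  At fig: go left to mint.
    At mint: go left to pear.
      At pear: no left child.
      At pear: go right to fir.
        fir is a leaf — visit fir.
      Visit pear.
    At mint: go right to tulip.
      At tulip: no left child.
      At tulip: go right to poppy.
        poppy is a leaf — visit poppy.
      Visit tulip.
    Visit mint.
  At fig: go right to moss.
    At moss: go left to ivy.
      ivy is a leaf — visit ivy.
    At moss: no right child.
    Visit moss.
  Visit fig.
Visit rye.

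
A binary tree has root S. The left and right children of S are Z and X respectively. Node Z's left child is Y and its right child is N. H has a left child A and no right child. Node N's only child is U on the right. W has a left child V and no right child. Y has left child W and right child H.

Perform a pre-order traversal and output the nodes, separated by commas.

S, Z, Y, W, V, H, A, N, U, X

Pre-order visits the node, then its left subtree, then its right subtree.
Visit S.
At S: go left to Z.
  Visit Z.
  At Z: go left to Y.
    Visit Y.
    At Y: go left to W.
      Visit W.
      At W: go left to V.
        V is a leaf — visit V.
      At W: no right child.
    At Y: go right to H.
      Visit H.
      At H: go left to A.
        A is a leaf — visit A.
      At H: no right child.
  At Z: go right to N.
    Visit N.
    At N: no left child.
    At N: go right to U.
      U is a leaf — visit U.
At S: go right to X.
  X is a leaf — visit X.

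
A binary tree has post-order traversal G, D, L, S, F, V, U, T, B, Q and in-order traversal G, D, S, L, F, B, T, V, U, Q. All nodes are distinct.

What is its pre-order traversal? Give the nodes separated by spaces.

The last element of post-order is the root; it splits in-order into left and right subtrees.
Root Q: left subtree has 9 nodes {G, D, S, L, F, B, T, V, U}, right has 0 { }.
  Root B: left subtree has 5 nodes {G, D, S, L, F}, right has 3 {T, V, U}.
    Root F: left subtree has 4 nodes {G, D, S, L}, right has 0 { }.
      Root S: left subtree has 2 nodes {G, D}, right has 1 {L}.
        Root D: left subtree has 1 node {G}, right has 0 { }.
    Root T: left subtree has 0 nodes { }, right has 2 {V, U}.
      Root U: left subtree has 1 node {V}, right has 0 { }.

Q B F S D G L T U V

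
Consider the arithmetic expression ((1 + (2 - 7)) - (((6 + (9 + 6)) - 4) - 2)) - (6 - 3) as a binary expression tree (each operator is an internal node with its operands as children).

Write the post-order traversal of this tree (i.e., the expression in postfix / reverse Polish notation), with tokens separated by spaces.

Post-order on an expression tree gives postfix notation: for each operator, emit left operand, right operand, then the operator.

1 2 7 - + 6 9 6 + + 4 - 2 - - 6 3 - -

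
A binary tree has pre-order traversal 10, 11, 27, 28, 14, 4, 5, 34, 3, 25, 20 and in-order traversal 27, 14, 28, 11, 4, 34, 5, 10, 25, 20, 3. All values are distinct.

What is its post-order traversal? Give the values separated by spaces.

14 28 27 34 5 4 11 20 25 3 10

The first element of pre-order is the root; it splits in-order into left and right subtrees.
Root 10: left subtree has 7 nodes {27, 14, 28, 11, 4, 34, 5}, right has 3 {25, 20, 3}.
  Root 11: left subtree has 3 nodes {27, 14, 28}, right has 3 {4, 34, 5}.
    Root 27: left subtree has 0 nodes { }, right has 2 {14, 28}.
      Root 28: left subtree has 1 node {14}, right has 0 { }.
    Root 4: left subtree has 0 nodes { }, right has 2 {34, 5}.
      Root 5: left subtree has 1 node {34}, right has 0 { }.
  Root 3: left subtree has 2 nodes {25, 20}, right has 0 { }.
    Root 25: left subtree has 0 nodes { }, right has 1 {20}.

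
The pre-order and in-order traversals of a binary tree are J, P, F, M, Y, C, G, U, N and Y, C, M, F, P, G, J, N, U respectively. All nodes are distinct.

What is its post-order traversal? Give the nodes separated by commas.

C, Y, M, F, G, P, N, U, J

The first element of pre-order is the root; it splits in-order into left and right subtrees.
Root J: left subtree has 6 nodes {Y, C, M, F, P, G}, right has 2 {N, U}.
  Root P: left subtree has 4 nodes {Y, C, M, F}, right has 1 {G}.
    Root F: left subtree has 3 nodes {Y, C, M}, right has 0 { }.
      Root M: left subtree has 2 nodes {Y, C}, right has 0 { }.
        Root Y: left subtree has 0 nodes { }, right has 1 {C}.
  Root U: left subtree has 1 node {N}, right has 0 { }.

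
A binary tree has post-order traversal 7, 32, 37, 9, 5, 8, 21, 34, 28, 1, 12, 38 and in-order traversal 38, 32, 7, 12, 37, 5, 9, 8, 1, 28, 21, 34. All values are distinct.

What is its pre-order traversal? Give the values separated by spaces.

The last element of post-order is the root; it splits in-order into left and right subtrees.
Root 38: left subtree has 0 nodes { }, right has 11 {32, 7, 12, 37, 5, 9, 8, 1, 28, 21, 34}.
  Root 12: left subtree has 2 nodes {32, 7}, right has 8 {37, 5, 9, 8, 1, 28, 21, 34}.
    Root 32: left subtree has 0 nodes { }, right has 1 {7}.
    Root 1: left subtree has 4 nodes {37, 5, 9, 8}, right has 3 {28, 21, 34}.
      Root 8: left subtree has 3 nodes {37, 5, 9}, right has 0 { }.
        Root 5: left subtree has 1 node {37}, right has 1 {9}.
      Root 28: left subtree has 0 nodes { }, right has 2 {21, 34}.
        Root 34: left subtree has 1 node {21}, right has 0 { }.

38 12 32 7 1 8 5 37 9 28 34 21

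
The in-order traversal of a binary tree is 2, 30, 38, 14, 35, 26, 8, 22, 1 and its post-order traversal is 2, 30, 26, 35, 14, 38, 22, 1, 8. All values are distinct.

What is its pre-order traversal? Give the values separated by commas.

The last element of post-order is the root; it splits in-order into left and right subtrees.
Root 8: left subtree has 6 nodes {2, 30, 38, 14, 35, 26}, right has 2 {22, 1}.
  Root 38: left subtree has 2 nodes {2, 30}, right has 3 {14, 35, 26}.
    Root 30: left subtree has 1 node {2}, right has 0 { }.
    Root 14: left subtree has 0 nodes { }, right has 2 {35, 26}.
      Root 35: left subtree has 0 nodes { }, right has 1 {26}.
  Root 1: left subtree has 1 node {22}, right has 0 { }.

8, 38, 30, 2, 14, 35, 26, 1, 22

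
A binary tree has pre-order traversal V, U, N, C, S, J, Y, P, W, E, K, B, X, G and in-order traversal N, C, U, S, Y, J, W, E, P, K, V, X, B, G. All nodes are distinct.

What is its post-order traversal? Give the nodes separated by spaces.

C N Y E W K P J S U X G B V

The first element of pre-order is the root; it splits in-order into left and right subtrees.
Root V: left subtree has 10 nodes {N, C, U, S, Y, J, W, E, P, K}, right has 3 {X, B, G}.
  Root U: left subtree has 2 nodes {N, C}, right has 7 {S, Y, J, W, E, P, K}.
    Root N: left subtree has 0 nodes { }, right has 1 {C}.
    Root S: left subtree has 0 nodes { }, right has 6 {Y, J, W, E, P, K}.
      Root J: left subtree has 1 node {Y}, right has 4 {W, E, P, K}.
        Root P: left subtree has 2 nodes {W, E}, right has 1 {K}.
          Root W: left subtree has 0 nodes { }, right has 1 {E}.
  Root B: left subtree has 1 node {X}, right has 1 {G}.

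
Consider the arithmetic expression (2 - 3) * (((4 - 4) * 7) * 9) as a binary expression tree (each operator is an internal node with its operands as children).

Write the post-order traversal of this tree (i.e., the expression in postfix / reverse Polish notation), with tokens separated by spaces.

Post-order on an expression tree gives postfix notation: for each operator, emit left operand, right operand, then the operator.

2 3 - 4 4 - 7 * 9 * *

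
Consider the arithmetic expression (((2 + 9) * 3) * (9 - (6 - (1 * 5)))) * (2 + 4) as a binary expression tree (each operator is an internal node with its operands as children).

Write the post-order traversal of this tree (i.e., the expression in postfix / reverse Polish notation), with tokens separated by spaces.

2 9 + 3 * 9 6 1 5 * - - * 2 4 + *

Post-order on an expression tree gives postfix notation: for each operator, emit left operand, right operand, then the operator.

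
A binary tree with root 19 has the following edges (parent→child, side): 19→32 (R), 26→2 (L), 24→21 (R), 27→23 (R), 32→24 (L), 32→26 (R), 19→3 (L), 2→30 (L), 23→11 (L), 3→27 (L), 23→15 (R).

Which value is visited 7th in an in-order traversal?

In-order visits the left subtree, then the node, then the right subtree.
At 19: go left to 3.
  At 3: go left to 27.
    At 27: no left child.
    Visit 27.
    At 27: go right to 23.
      At 23: go left to 11.
        11 is a leaf — visit 11.
      Visit 23.
      At 23: go right to 15.
        15 is a leaf — visit 15.
  Visit 3.
  At 3: no right child.
Visit 19.
At 19: go right to 32.
  At 32: go left to 24.
    At 24: no left child.
    Visit 24.
    At 24: go right to 21.
      21 is a leaf — visit 21.
  Visit 32.
  At 32: go right to 26.
    At 26: go left to 2.
      At 2: go left to 30.
        30 is a leaf — visit 30.
      Visit 2.
      At 2: no right child.
    Visit 26.
    At 26: no right child.
Full in-order sequence: 27, 11, 23, 15, 3, 19, 24, 21, 32, 30, 2, 26.

24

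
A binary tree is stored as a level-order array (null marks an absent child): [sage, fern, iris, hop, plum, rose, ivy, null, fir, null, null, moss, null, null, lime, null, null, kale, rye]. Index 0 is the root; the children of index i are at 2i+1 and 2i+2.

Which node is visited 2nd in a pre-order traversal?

fern

Pre-order visits the node, then its left subtree, then its right subtree.
Visit sage.
At sage: go left to fern.
  Visit fern.
  At fern: go left to hop.
    Visit hop.
    At hop: no left child.
    At hop: go right to fir.
      Visit fir.
      At fir: go left to kale.
        kale is a leaf — visit kale.
      At fir: go right to rye.
        rye is a leaf — visit rye.
  At fern: go right to plum.
    plum is a leaf — visit plum.
At sage: go right to iris.
  Visit iris.
  At iris: go left to rose.
    Visit rose.
    At rose: go left to moss.
      moss is a leaf — visit moss.
    At rose: no right child.
  At iris: go right to ivy.
    Visit ivy.
    At ivy: no left child.
    At ivy: go right to lime.
      lime is a leaf — visit lime.
Full pre-order sequence: sage, fern, hop, fir, kale, rye, plum, iris, rose, moss, ivy, lime.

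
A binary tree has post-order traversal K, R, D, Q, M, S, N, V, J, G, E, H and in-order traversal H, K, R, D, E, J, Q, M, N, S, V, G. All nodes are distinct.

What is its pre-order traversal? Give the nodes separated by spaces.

H E D R K G J V N M Q S

The last element of post-order is the root; it splits in-order into left and right subtrees.
Root H: left subtree has 0 nodes { }, right has 11 {K, R, D, E, J, Q, M, N, S, V, G}.
  Root E: left subtree has 3 nodes {K, R, D}, right has 7 {J, Q, M, N, S, V, G}.
    Root D: left subtree has 2 nodes {K, R}, right has 0 { }.
      Root R: left subtree has 1 node {K}, right has 0 { }.
    Root G: left subtree has 6 nodes {J, Q, M, N, S, V}, right has 0 { }.
      Root J: left subtree has 0 nodes { }, right has 5 {Q, M, N, S, V}.
        Root V: left subtree has 4 nodes {Q, M, N, S}, right has 0 { }.
          Root N: left subtree has 2 nodes {Q, M}, right has 1 {S}.
            Root M: left subtree has 1 node {Q}, right has 0 { }.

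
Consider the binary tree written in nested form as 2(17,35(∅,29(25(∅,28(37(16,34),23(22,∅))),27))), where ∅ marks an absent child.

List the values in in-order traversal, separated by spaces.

In-order visits the left subtree, then the node, then the right subtree.
At 2: go left to 17.
  17 is a leaf — visit 17.
Visit 2.
At 2: go right to 35.
  At 35: no left child.
  Visit 35.
  At 35: go right to 29.
    At 29: go left to 25.
      At 25: no left child.
      Visit 25.
      At 25: go right to 28.
        At 28: go left to 37.
          At 37: go left to 16.
            16 is a leaf — visit 16.
          Visit 37.
          At 37: go right to 34.
            34 is a leaf — visit 34.
        Visit 28.
        At 28: go right to 23.
          At 23: go left to 22.
            22 is a leaf — visit 22.
          Visit 23.
          At 23: no right child.
    Visit 29.
    At 29: go right to 27.
      27 is a leaf — visit 27.

17 2 35 25 16 37 34 28 22 23 29 27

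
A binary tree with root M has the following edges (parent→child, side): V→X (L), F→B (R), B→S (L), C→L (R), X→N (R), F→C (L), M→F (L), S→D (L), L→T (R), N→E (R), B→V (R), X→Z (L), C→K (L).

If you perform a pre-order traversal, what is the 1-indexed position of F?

2

Pre-order visits the node, then its left subtree, then its right subtree.
Visit M.
At M: go left to F.
  Visit F.
  At F: go left to C.
    Visit C.
    At C: go left to K.
      K is a leaf — visit K.
    At C: go right to L.
      Visit L.
      At L: no left child.
      At L: go right to T.
        T is a leaf — visit T.
  At F: go right to B.
    Visit B.
    At B: go left to S.
      Visit S.
      At S: go left to D.
        D is a leaf — visit D.
      At S: no right child.
    At B: go right to V.
      Visit V.
      At V: go left to X.
        Visit X.
        At X: go left to Z.
          Z is a leaf — visit Z.
        At X: go right to N.
          Visit N.
          At N: no left child.
          At N: go right to E.
            E is a leaf — visit E.
      At V: no right child.
At M: no right child.
Full pre-order sequence: M, F, C, K, L, T, B, S, D, V, X, Z, N, E.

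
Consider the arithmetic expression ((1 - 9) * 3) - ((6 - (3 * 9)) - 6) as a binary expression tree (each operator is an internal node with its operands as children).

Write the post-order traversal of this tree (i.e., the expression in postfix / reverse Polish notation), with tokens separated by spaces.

Post-order on an expression tree gives postfix notation: for each operator, emit left operand, right operand, then the operator.

1 9 - 3 * 6 3 9 * - 6 - -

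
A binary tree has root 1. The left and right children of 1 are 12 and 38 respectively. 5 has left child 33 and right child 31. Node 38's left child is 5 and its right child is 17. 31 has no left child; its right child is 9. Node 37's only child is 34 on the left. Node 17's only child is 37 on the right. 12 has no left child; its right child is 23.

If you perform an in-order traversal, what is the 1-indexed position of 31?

In-order visits the left subtree, then the node, then the right subtree.
At 1: go left to 12.
  At 12: no left child.
  Visit 12.
  At 12: go right to 23.
    23 is a leaf — visit 23.
Visit 1.
At 1: go right to 38.
  At 38: go left to 5.
    At 5: go left to 33.
      33 is a leaf — visit 33.
    Visit 5.
    At 5: go right to 31.
      At 31: no left child.
      Visit 31.
      At 31: go right to 9.
        9 is a leaf — visit 9.
  Visit 38.
  At 38: go right to 17.
    At 17: no left child.
    Visit 17.
    At 17: go right to 37.
      At 37: go left to 34.
        34 is a leaf — visit 34.
      Visit 37.
      At 37: no right child.
Full in-order sequence: 12, 23, 1, 33, 5, 31, 9, 38, 17, 34, 37.

6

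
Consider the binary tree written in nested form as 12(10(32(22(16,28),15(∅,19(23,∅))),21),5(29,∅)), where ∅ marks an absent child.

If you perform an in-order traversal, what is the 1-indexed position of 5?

12

In-order visits the left subtree, then the node, then the right subtree.
At 12: go left to 10.
  At 10: go left to 32.
    At 32: go left to 22.
      At 22: go left to 16.
        16 is a leaf — visit 16.
      Visit 22.
      At 22: go right to 28.
        28 is a leaf — visit 28.
    Visit 32.
    At 32: go right to 15.
      At 15: no left child.
      Visit 15.
      At 15: go right to 19.
        At 19: go left to 23.
          23 is a leaf — visit 23.
        Visit 19.
        At 19: no right child.
  Visit 10.
  At 10: go right to 21.
    21 is a leaf — visit 21.
Visit 12.
At 12: go right to 5.
  At 5: go left to 29.
    29 is a leaf — visit 29.
  Visit 5.
  At 5: no right child.
Full in-order sequence: 16, 22, 28, 32, 15, 23, 19, 10, 21, 12, 29, 5.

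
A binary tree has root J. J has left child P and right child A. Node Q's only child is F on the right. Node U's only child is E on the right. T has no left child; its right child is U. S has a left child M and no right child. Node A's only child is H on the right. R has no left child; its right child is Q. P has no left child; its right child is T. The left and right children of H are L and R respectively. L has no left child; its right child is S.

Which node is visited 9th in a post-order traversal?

Post-order visits the left subtree, then the right subtree, then the node.
At J: go left to P.
  At P: no left child.
  At P: go right to T.
    At T: no left child.
    At T: go right to U.
      At U: no left child.
      At U: go right to E.
        E is a leaf — visit E.
      Visit U.
    Visit T.
  Visit P.
At J: go right to A.
  At A: no left child.
  At A: go right to H.
    At H: go left to L.
      At L: no left child.
      At L: go right to S.
        At S: go left to M.
          M is a leaf — visit M.
        At S: no right child.
        Visit S.
      Visit L.
    At H: go right to R.
      At R: no left child.
      At R: go right to Q.
        At Q: no left child.
        At Q: go right to F.
          F is a leaf — visit F.
        Visit Q.
      Visit R.
    Visit H.
  Visit A.
Visit J.
Full post-order sequence: E, U, T, P, M, S, L, F, Q, R, H, A, J.

Q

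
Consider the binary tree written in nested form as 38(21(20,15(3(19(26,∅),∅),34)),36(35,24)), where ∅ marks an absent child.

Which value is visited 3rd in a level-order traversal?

Level-order visits nodes level by level from the root, left to right within each level.
Level 0: 38
Level 1: 21, 36
Level 2: 20, 15, 35, 24
Level 3: 3, 34
Level 4: 19
Level 5: 26
Full level-order sequence: 38, 21, 36, 20, 15, 35, 24, 3, 34, 19, 26.

36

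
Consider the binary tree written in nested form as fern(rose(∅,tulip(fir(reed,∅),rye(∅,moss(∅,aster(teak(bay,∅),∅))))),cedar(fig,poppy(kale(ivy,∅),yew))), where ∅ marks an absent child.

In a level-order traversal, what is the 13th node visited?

ivy

Level-order visits nodes level by level from the root, left to right within each level.
Level 0: fern
Level 1: rose, cedar
Level 2: tulip, fig, poppy
Level 3: fir, rye, kale, yew
Level 4: reed, moss, ivy
Level 5: aster
Level 6: teak
Level 7: bay
Full level-order sequence: fern, rose, cedar, tulip, fig, poppy, fir, rye, kale, yew, reed, moss, ivy, aster, teak, bay.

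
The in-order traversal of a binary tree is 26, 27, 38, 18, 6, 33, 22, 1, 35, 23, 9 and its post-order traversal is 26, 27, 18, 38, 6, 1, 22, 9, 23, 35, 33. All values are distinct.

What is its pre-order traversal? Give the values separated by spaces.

The last element of post-order is the root; it splits in-order into left and right subtrees.
Root 33: left subtree has 5 nodes {26, 27, 38, 18, 6}, right has 5 {22, 1, 35, 23, 9}.
  Root 6: left subtree has 4 nodes {26, 27, 38, 18}, right has 0 { }.
    Root 38: left subtree has 2 nodes {26, 27}, right has 1 {18}.
      Root 27: left subtree has 1 node {26}, right has 0 { }.
  Root 35: left subtree has 2 nodes {22, 1}, right has 2 {23, 9}.
    Root 22: left subtree has 0 nodes { }, right has 1 {1}.
    Root 23: left subtree has 0 nodes { }, right has 1 {9}.

33 6 38 27 26 18 35 22 1 23 9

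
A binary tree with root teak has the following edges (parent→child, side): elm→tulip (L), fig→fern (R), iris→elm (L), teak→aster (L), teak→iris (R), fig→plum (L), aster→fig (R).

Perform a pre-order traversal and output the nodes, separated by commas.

teak, aster, fig, plum, fern, iris, elm, tulip

Pre-order visits the node, then its left subtree, then its right subtree.
Visit teak.
At teak: go left to aster.
  Visit aster.
  At aster: no left child.
  At aster: go right to fig.
    Visit fig.
    At fig: go left to plum.
      plum is a leaf — visit plum.
    At fig: go right to fern.
      fern is a leaf — visit fern.
At teak: go right to iris.
  Visit iris.
  At iris: go left to elm.
    Visit elm.
    At elm: go left to tulip.
      tulip is a leaf — visit tulip.
    At elm: no right child.
  At iris: no right child.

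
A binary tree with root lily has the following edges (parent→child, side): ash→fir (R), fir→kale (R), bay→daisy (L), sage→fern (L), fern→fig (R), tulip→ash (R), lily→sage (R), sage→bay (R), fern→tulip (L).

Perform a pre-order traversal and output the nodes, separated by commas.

lily, sage, fern, tulip, ash, fir, kale, fig, bay, daisy

Pre-order visits the node, then its left subtree, then its right subtree.
Visit lily.
At lily: no left child.
At lily: go right to sage.
  Visit sage.
  At sage: go left to fern.
    Visit fern.
    At fern: go left to tulip.
      Visit tulip.
      At tulip: no left child.
      At tulip: go right to ash.
        Visit ash.
        At ash: no left child.
        At ash: go right to fir.
          Visit fir.
          At fir: no left child.
          At fir: go right to kale.
            kale is a leaf — visit kale.
    At fern: go right to fig.
      fig is a leaf — visit fig.
  At sage: go right to bay.
    Visit bay.
    At bay: go left to daisy.
      daisy is a leaf — visit daisy.
    At bay: no right child.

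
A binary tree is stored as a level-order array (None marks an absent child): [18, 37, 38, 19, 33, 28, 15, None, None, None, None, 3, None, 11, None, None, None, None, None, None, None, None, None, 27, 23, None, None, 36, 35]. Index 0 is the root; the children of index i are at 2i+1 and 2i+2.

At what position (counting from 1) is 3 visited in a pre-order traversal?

7

Pre-order visits the node, then its left subtree, then its right subtree.
Visit 18.
At 18: go left to 37.
  Visit 37.
  At 37: go left to 19.
    19 is a leaf — visit 19.
  At 37: go right to 33.
    33 is a leaf — visit 33.
At 18: go right to 38.
  Visit 38.
  At 38: go left to 28.
    Visit 28.
    At 28: go left to 3.
      Visit 3.
      At 3: go left to 27.
        27 is a leaf — visit 27.
      At 3: go right to 23.
        23 is a leaf — visit 23.
    At 28: no right child.
  At 38: go right to 15.
    Visit 15.
    At 15: go left to 11.
      Visit 11.
      At 11: go left to 36.
        36 is a leaf — visit 36.
      At 11: go right to 35.
        35 is a leaf — visit 35.
    At 15: no right child.
Full pre-order sequence: 18, 37, 19, 33, 38, 28, 3, 27, 23, 15, 11, 36, 35.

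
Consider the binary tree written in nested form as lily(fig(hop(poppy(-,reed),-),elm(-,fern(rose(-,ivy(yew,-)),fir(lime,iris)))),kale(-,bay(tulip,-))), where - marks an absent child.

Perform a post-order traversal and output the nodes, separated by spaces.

reed poppy hop yew ivy rose lime iris fir fern elm fig tulip bay kale lily

Post-order visits the left subtree, then the right subtree, then the node.
At lily: go left to fig.
  At fig: go left to hop.
    At hop: go left to poppy.
      At poppy: no left child.
      At poppy: go right to reed.
        reed is a leaf — visit reed.
      Visit poppy.
    At hop: no right child.
    Visit hop.
  At fig: go right to elm.
    At elm: no left child.
    At elm: go right to fern.
      At fern: go left to rose.
        At rose: no left child.
        At rose: go right to ivy.
          At ivy: go left to yew.
            yew is a leaf — visit yew.
          At ivy: no right child.
          Visit ivy.
        Visit rose.
      At fern: go right to fir.
        At fir: go left to lime.
          lime is a leaf — visit lime.
        At fir: go right to iris.
          iris is a leaf — visit iris.
        Visit fir.
      Visit fern.
    Visit elm.
  Visit fig.
At lily: go right to kale.
  At kale: no left child.
  At kale: go right to bay.
    At bay: go left to tulip.
      tulip is a leaf — visit tulip.
    At bay: no right child.
    Visit bay.
  Visit kale.
Visit lily.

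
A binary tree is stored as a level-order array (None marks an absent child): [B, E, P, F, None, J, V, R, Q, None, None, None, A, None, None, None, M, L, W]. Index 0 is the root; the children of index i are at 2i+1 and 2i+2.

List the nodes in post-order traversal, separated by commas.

M, R, L, W, Q, F, E, A, J, V, P, B

Post-order visits the left subtree, then the right subtree, then the node.
At B: go left to E.
  At E: go left to F.
    At F: go left to R.
      At R: no left child.
      At R: go right to M.
        M is a leaf — visit M.
      Visit R.
    At F: go right to Q.
      At Q: go left to L.
        L is a leaf — visit L.
      At Q: go right to W.
        W is a leaf — visit W.
      Visit Q.
    Visit F.
  At E: no right child.
  Visit E.
At B: go right to P.
  At P: go left to J.
    At J: no left child.
    At J: go right to A.
      A is a leaf — visit A.
    Visit J.
  At P: go right to V.
    V is a leaf — visit V.
  Visit P.
Visit B.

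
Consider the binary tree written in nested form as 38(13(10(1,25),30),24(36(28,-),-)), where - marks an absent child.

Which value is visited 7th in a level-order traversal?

1

Level-order visits nodes level by level from the root, left to right within each level.
Level 0: 38
Level 1: 13, 24
Level 2: 10, 30, 36
Level 3: 1, 25, 28
Full level-order sequence: 38, 13, 24, 10, 30, 36, 1, 25, 28.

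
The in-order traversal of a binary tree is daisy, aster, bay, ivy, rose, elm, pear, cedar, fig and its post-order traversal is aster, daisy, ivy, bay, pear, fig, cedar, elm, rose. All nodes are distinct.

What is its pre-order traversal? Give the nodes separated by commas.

rose, bay, daisy, aster, ivy, elm, cedar, pear, fig

The last element of post-order is the root; it splits in-order into left and right subtrees.
Root rose: left subtree has 4 nodes {daisy, aster, bay, ivy}, right has 4 {elm, pear, cedar, fig}.
  Root bay: left subtree has 2 nodes {daisy, aster}, right has 1 {ivy}.
    Root daisy: left subtree has 0 nodes { }, right has 1 {aster}.
  Root elm: left subtree has 0 nodes { }, right has 3 {pear, cedar, fig}.
    Root cedar: left subtree has 1 node {pear}, right has 1 {fig}.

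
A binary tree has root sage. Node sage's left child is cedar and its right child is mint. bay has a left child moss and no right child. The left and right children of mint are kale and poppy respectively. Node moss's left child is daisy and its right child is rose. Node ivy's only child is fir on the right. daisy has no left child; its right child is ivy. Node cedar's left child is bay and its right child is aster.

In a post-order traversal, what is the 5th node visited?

Post-order visits the left subtree, then the right subtree, then the node.
At sage: go left to cedar.
  At cedar: go left to bay.
    At bay: go left to moss.
      At moss: go left to daisy.
        At daisy: no left child.
        At daisy: go right to ivy.
          At ivy: no left child.
          At ivy: go right to fir.
            fir is a leaf — visit fir.
          Visit ivy.
        Visit daisy.
      At moss: go right to rose.
        rose is a leaf — visit rose.
      Visit moss.
    At bay: no right child.
    Visit bay.
  At cedar: go right to aster.
    aster is a leaf — visit aster.
  Visit cedar.
At sage: go right to mint.
  At mint: go left to kale.
    kale is a leaf — visit kale.
  At mint: go right to poppy.
    poppy is a leaf — visit poppy.
  Visit mint.
Visit sage.
Full post-order sequence: fir, ivy, daisy, rose, moss, bay, aster, cedar, kale, poppy, mint, sage.

moss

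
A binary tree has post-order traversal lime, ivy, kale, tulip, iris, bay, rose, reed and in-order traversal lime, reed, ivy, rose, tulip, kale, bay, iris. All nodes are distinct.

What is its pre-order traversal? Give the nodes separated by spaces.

The last element of post-order is the root; it splits in-order into left and right subtrees.
Root reed: left subtree has 1 node {lime}, right has 6 {ivy, rose, tulip, kale, bay, iris}.
  Root rose: left subtree has 1 node {ivy}, right has 4 {tulip, kale, bay, iris}.
    Root bay: left subtree has 2 nodes {tulip, kale}, right has 1 {iris}.
      Root tulip: left subtree has 0 nodes { }, right has 1 {kale}.

reed lime rose ivy bay tulip kale iris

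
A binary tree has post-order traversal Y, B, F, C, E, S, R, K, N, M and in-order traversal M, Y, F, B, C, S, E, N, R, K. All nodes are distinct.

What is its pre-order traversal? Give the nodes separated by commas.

M, N, S, C, F, Y, B, E, K, R

The last element of post-order is the root; it splits in-order into left and right subtrees.
Root M: left subtree has 0 nodes { }, right has 9 {Y, F, B, C, S, E, N, R, K}.
  Root N: left subtree has 6 nodes {Y, F, B, C, S, E}, right has 2 {R, K}.
    Root S: left subtree has 4 nodes {Y, F, B, C}, right has 1 {E}.
      Root C: left subtree has 3 nodes {Y, F, B}, right has 0 { }.
        Root F: left subtree has 1 node {Y}, right has 1 {B}.
    Root K: left subtree has 1 node {R}, right has 0 { }.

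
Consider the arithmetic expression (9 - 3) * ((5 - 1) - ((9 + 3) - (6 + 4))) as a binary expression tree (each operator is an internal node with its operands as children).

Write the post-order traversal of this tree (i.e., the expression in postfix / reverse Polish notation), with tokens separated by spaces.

Post-order on an expression tree gives postfix notation: for each operator, emit left operand, right operand, then the operator.

9 3 - 5 1 - 9 3 + 6 4 + - - *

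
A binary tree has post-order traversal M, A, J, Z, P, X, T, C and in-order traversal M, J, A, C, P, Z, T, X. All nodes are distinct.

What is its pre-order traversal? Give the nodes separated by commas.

C, J, M, A, T, P, Z, X

The last element of post-order is the root; it splits in-order into left and right subtrees.
Root C: left subtree has 3 nodes {M, J, A}, right has 4 {P, Z, T, X}.
  Root J: left subtree has 1 node {M}, right has 1 {A}.
  Root T: left subtree has 2 nodes {P, Z}, right has 1 {X}.
    Root P: left subtree has 0 nodes { }, right has 1 {Z}.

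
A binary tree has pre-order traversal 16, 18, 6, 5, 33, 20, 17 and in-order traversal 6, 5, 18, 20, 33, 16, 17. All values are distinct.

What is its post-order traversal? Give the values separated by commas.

The first element of pre-order is the root; it splits in-order into left and right subtrees.
Root 16: left subtree has 5 nodes {6, 5, 18, 20, 33}, right has 1 {17}.
  Root 18: left subtree has 2 nodes {6, 5}, right has 2 {20, 33}.
    Root 6: left subtree has 0 nodes { }, right has 1 {5}.
    Root 33: left subtree has 1 node {20}, right has 0 { }.

5, 6, 20, 33, 18, 17, 16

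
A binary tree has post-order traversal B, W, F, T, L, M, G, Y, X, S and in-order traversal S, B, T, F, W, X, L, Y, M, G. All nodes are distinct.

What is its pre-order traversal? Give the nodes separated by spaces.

The last element of post-order is the root; it splits in-order into left and right subtrees.
Root S: left subtree has 0 nodes { }, right has 9 {B, T, F, W, X, L, Y, M, G}.
  Root X: left subtree has 4 nodes {B, T, F, W}, right has 4 {L, Y, M, G}.
    Root T: left subtree has 1 node {B}, right has 2 {F, W}.
      Root F: left subtree has 0 nodes { }, right has 1 {W}.
    Root Y: left subtree has 1 node {L}, right has 2 {M, G}.
      Root G: left subtree has 1 node {M}, right has 0 { }.

S X T B F W Y L G M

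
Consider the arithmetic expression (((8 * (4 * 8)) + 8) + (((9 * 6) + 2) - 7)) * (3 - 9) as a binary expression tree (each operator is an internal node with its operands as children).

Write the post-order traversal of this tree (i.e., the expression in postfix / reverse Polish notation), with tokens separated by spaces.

8 4 8 * * 8 + 9 6 * 2 + 7 - + 3 9 - *

Post-order on an expression tree gives postfix notation: for each operator, emit left operand, right operand, then the operator.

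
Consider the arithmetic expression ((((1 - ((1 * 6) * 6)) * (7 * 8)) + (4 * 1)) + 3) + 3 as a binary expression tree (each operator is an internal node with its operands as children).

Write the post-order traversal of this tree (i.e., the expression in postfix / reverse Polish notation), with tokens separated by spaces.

Post-order on an expression tree gives postfix notation: for each operator, emit left operand, right operand, then the operator.

1 1 6 * 6 * - 7 8 * * 4 1 * + 3 + 3 +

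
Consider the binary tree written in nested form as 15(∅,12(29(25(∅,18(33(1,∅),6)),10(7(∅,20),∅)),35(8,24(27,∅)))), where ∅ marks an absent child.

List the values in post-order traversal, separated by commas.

Post-order visits the left subtree, then the right subtree, then the node.
At 15: no left child.
At 15: go right to 12.
  At 12: go left to 29.
    At 29: go left to 25.
      At 25: no left child.
      At 25: go right to 18.
        At 18: go left to 33.
          At 33: go left to 1.
            1 is a leaf — visit 1.
          At 33: no right child.
          Visit 33.
        At 18: go right to 6.
          6 is a leaf — visit 6.
        Visit 18.
      Visit 25.
    At 29: go right to 10.
      At 10: go left to 7.
        At 7: no left child.
        At 7: go right to 20.
          20 is a leaf — visit 20.
        Visit 7.
      At 10: no right child.
      Visit 10.
    Visit 29.
  At 12: go right to 35.
    At 35: go left to 8.
      8 is a leaf — visit 8.
    At 35: go right to 24.
      At 24: go left to 27.
        27 is a leaf — visit 27.
      At 24: no right child.
      Visit 24.
    Visit 35.
  Visit 12.
Visit 15.

1, 33, 6, 18, 25, 20, 7, 10, 29, 8, 27, 24, 35, 12, 15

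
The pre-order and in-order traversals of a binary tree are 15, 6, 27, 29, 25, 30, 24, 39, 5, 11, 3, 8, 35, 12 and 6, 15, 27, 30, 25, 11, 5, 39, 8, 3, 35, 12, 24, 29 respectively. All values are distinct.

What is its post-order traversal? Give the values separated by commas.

6, 30, 11, 5, 8, 12, 35, 3, 39, 24, 25, 29, 27, 15

The first element of pre-order is the root; it splits in-order into left and right subtrees.
Root 15: left subtree has 1 node {6}, right has 12 {27, 30, 25, 11, 5, 39, 8, 3, 35, 12, 24, 29}.
  Root 27: left subtree has 0 nodes { }, right has 11 {30, 25, 11, 5, 39, 8, 3, 35, 12, 24, 29}.
    Root 29: left subtree has 10 nodes {30, 25, 11, 5, 39, 8, 3, 35, 12, 24}, right has 0 { }.
      Root 25: left subtree has 1 node {30}, right has 8 {11, 5, 39, 8, 3, 35, 12, 24}.
        Root 24: left subtree has 7 nodes {11, 5, 39, 8, 3, 35, 12}, right has 0 { }.
          Root 39: left subtree has 2 nodes {11, 5}, right has 4 {8, 3, 35, 12}.
            Root 5: left subtree has 1 node {11}, right has 0 { }.
            Root 3: left subtree has 1 node {8}, right has 2 {35, 12}.
              Root 35: left subtree has 0 nodes { }, right has 1 {12}.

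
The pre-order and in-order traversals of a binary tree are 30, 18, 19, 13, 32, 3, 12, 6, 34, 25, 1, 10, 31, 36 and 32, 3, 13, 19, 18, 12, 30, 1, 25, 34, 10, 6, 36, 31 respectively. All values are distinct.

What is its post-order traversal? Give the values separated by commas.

3, 32, 13, 19, 12, 18, 1, 25, 10, 34, 36, 31, 6, 30

The first element of pre-order is the root; it splits in-order into left and right subtrees.
Root 30: left subtree has 6 nodes {32, 3, 13, 19, 18, 12}, right has 7 {1, 25, 34, 10, 6, 36, 31}.
  Root 18: left subtree has 4 nodes {32, 3, 13, 19}, right has 1 {12}.
    Root 19: left subtree has 3 nodes {32, 3, 13}, right has 0 { }.
      Root 13: left subtree has 2 nodes {32, 3}, right has 0 { }.
        Root 32: left subtree has 0 nodes { }, right has 1 {3}.
  Root 6: left subtree has 4 nodes {1, 25, 34, 10}, right has 2 {36, 31}.
    Root 34: left subtree has 2 nodes {1, 25}, right has 1 {10}.
      Root 25: left subtree has 1 node {1}, right has 0 { }.
    Root 31: left subtree has 1 node {36}, right has 0 { }.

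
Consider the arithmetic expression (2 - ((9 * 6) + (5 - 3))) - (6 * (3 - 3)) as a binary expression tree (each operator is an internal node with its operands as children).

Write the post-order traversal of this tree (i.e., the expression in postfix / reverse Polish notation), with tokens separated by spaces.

2 9 6 * 5 3 - + - 6 3 3 - * -

Post-order on an expression tree gives postfix notation: for each operator, emit left operand, right operand, then the operator.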